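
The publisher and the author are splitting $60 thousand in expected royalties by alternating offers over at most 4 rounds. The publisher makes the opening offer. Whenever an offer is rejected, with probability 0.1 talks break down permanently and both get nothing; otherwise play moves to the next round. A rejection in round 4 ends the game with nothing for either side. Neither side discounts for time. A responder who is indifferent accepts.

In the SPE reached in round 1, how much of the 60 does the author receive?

49.14

Round 4 (the author proposes): rejection yields 0 for the publisher; the author offers 0 and keeps 60.
Round 3 (the publisher proposes): rejecting gives the author an expected 0.9 × 60 = 54, so the publisher offers 54, keeping 6.
Round 2 (the author proposes): rejecting gives the publisher an expected 0.9 × 6 = 5.4. The author offers 5.4 and keeps 60 − 5.4 = 54.6.
Round 1 (the publisher proposes): rejecting gives the author an expected 0.9 × 54.6 = 49.14; the publisher offers that and keeps 10.86.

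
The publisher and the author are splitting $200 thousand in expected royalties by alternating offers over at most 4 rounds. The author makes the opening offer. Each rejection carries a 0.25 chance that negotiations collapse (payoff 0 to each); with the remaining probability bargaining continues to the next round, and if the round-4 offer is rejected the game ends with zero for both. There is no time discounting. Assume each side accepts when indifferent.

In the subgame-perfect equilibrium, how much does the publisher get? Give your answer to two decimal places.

By backward induction:
Round 4 (the publisher proposes): the author will accept anything ≥ 0, so the publisher offers 0 and keeps 200.
Round 3 (the author proposes): rejecting gives the publisher an expected 0.75 × 200 = 150. The author offers 150 and keeps 200 − 150 = 50.
Round 2 (the publisher proposes): rejecting gives the author an expected 0.75 × 50 = 37.5. The publisher offers 37.5 and keeps 200 − 37.5 = 162.5.
Round 1 (the author proposes): rejecting gives the publisher an expected 0.75 × 162.5 = 121.875, so the author offers 121.875, keeping 78.125.

121.88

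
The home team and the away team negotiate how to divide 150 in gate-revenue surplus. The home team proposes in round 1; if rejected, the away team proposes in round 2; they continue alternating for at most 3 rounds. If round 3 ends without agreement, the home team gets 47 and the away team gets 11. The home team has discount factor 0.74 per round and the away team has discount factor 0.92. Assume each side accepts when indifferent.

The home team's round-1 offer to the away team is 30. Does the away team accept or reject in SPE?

Reject

Round 3 (the home team proposes): the away team gets 11 if talks fail, so the home team offers 11 and keeps 139.
Round 2 (the away team proposes): the home team can get 139 next round, worth 0.74 × 139 = 102.86 now; the away team offers that and keeps 47.14.
So by rejecting in round 1, the away team gets 47.14 next round, worth 0.92 × 47.14 = 43.3688 now.
Offer 30 < 43.3688, so the away team rejects.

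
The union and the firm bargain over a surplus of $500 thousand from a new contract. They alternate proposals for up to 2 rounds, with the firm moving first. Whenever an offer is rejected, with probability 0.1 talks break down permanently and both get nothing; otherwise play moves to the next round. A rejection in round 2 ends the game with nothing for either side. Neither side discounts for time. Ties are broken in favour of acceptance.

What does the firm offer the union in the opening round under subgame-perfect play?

450

Round 2 (the union proposes): rejection yields 0 for the firm; the union offers 0 and keeps 500.
Round 1 (the firm proposes): rejecting gives the union an expected 0.9 × 500 = 450. The firm offers 450 and keeps 500 − 450 = 50.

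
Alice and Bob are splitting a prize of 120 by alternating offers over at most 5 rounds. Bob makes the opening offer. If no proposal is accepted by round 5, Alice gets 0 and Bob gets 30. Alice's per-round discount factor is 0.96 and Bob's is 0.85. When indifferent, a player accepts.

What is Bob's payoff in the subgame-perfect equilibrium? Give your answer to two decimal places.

Solve by backward induction from round 5.
Round 5 (Bob proposes): Alice will accept anything ≥ 0, so Bob offers 0 and keeps 120.
Round 4 (Alice proposes): Bob can get 120 next round, worth 0.85 × 120 = 102 now, so Alice offers 102, keeping 18.
Round 3 (Bob proposes): Alice can get 18 next round, worth 0.96 × 18 = 17.28 now, so Bob offers 17.28, keeping 102.72.
Round 2 (Alice proposes): Bob can get 102.72 next round, worth 0.85 × 102.72 = 87.312 now. Alice offers 87.312 and keeps 120 − 87.312 = 32.688.
Round 1 (Bob proposes): Alice can get 32.688 next round, worth 0.96 × 32.688 = 31.38048 now; Bob offers that and keeps 88.61952.

88.62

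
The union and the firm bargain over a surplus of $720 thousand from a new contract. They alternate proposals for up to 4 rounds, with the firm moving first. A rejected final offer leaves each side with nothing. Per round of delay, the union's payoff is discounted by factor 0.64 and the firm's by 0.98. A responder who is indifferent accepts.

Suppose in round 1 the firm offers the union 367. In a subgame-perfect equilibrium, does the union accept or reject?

Accept

Round 4 (the union proposes): the firm will accept anything ≥ 0, so the union offers 0 and keeps 720.
Round 3 (the firm proposes): the union can get 720 next round, worth 0.64 × 720 = 460.8 now, so the firm offers 460.8, keeping 259.2.
Round 2 (the union proposes): the firm can get 259.2 next round, worth 0.98 × 259.2 = 254.016 now. The union offers 254.016 and keeps 720 − 254.016 = 465.984.
So by rejecting in round 1, the union gets 465.984 next round, worth 0.64 × 465.984 = 298.22976 now.
Offer 367 ≥ 298.22976, so the union accepts.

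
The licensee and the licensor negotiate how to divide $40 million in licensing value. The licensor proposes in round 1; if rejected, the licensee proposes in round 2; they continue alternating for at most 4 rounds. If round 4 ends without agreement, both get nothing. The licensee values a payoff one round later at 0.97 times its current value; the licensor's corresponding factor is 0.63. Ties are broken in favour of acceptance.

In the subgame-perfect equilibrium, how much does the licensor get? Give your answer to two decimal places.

1.93

Round 4 (the licensee proposes): rejection yields 0 for the licensor; the licensee offers 0 and keeps 40.
Round 3 (the licensor proposes): the licensee can get 40 next round, worth 0.97 × 40 = 38.8 now. The licensor offers 38.8 and keeps 40 − 38.8 = 1.2.
Round 2 (the licensee proposes): the licensor can get 1.2 next round, worth 0.63 × 1.2 = 0.756 now, so the licensee offers 0.756, keeping 39.244.
Round 1 (the licensor proposes): the licensee can get 39.244 next round, worth 0.97 × 39.244 = 38.06668 now; the licensor offers that and keeps 1.93332.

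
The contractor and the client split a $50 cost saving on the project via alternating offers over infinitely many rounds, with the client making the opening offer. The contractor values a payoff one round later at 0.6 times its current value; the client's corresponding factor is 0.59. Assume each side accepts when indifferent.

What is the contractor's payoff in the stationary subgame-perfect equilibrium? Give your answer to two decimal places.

When the client proposes, the contractor accepts any offer worth at least 0.6 times what the contractor would get by proposing next round; and vice versa.
This gives x = 50 − 0.6y and y = 50 − 0.59x, where x and y are each side's share when it proposes.
Hence (1 − 0.6·0.59)x = 50(1 − 0.6), i.e. 0.646·x = 20.
x ≈ 30.9598; the contractor's share is 50 − x ≈ 19.0402.

19.04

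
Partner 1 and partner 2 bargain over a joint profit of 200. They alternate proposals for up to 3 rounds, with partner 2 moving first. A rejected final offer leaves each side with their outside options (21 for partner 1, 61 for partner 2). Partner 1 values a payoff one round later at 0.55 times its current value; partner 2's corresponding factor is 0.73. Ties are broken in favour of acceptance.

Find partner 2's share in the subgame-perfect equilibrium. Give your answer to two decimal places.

161.87

Round 3 (partner 2 proposes): partner 1 gets 21 if talks fail, so partner 2 offers 21 and keeps 179.
Round 2 (partner 1 proposes): partner 2 can get 179 next round, worth 0.73 × 179 = 130.67 now; partner 1 offers that and keeps 69.33.
Round 1 (partner 2 proposes): partner 1 can get 69.33 next round, worth 0.55 × 69.33 = 38.1315 now; partner 2 offers that and keeps 161.8685.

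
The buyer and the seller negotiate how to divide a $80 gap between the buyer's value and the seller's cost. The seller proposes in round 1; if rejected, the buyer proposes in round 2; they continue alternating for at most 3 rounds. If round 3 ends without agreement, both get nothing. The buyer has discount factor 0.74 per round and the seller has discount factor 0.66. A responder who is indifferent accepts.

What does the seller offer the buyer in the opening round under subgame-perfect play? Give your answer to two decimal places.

20.13

By backward induction:
Round 3 (the seller proposes): the buyer will accept anything ≥ 0, so the seller offers 0 and keeps 80.
Round 2 (the buyer proposes): the seller can get 80 next round, worth 0.66 × 80 = 52.8 now; the buyer offers that and keeps 27.2.
Round 1 (the seller proposes): the buyer can get 27.2 next round, worth 0.74 × 27.2 = 20.128 now. The seller offers 20.128 and keeps 80 − 20.128 = 59.872.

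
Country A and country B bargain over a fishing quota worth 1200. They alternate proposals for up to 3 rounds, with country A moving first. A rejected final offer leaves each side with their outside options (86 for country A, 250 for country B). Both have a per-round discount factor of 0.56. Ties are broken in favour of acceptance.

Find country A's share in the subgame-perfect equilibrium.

825.92

Solve by backward induction from round 3.
Round 3 (country A proposes): country B gets 250 if talks fail, so country A offers 250 and keeps 950.
Round 2 (country B proposes): country A can get 950 next round, worth 0.56 × 950 = 532 now. Country B offers 532 and keeps 1200 − 532 = 668.
Round 1 (country A proposes): country B can get 668 next round, worth 0.56 × 668 = 374.08 now, so country A offers 374.08, keeping 825.92.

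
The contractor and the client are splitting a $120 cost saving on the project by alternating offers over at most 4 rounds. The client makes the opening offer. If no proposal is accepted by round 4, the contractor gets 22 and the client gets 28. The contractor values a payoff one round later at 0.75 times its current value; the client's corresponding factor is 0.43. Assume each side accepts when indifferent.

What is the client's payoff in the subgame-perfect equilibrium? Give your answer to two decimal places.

Round 4 (the contractor proposes): the client gets 28 if talks fail, so the contractor offers 28 and keeps 92.
Round 3 (the client proposes): the contractor can get 92 next round, worth 0.75 × 92 = 69 now. The client offers 69 and keeps 120 − 69 = 51.
Round 2 (the contractor proposes): the client can get 51 next round, worth 0.43 × 51 = 21.93 now; the contractor offers that and keeps 98.07.
Round 1 (the client proposes): the contractor can get 98.07 next round, worth 0.75 × 98.07 = 73.5525 now. The client offers 73.5525 and keeps 120 − 73.5525 = 46.4475.

46.45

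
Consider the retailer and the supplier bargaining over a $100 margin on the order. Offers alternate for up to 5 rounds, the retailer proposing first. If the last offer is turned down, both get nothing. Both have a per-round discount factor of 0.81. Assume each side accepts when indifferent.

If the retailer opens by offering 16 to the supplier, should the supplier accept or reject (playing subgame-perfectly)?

Round 5 (the retailer proposes): rejection yields 0 for the supplier; the retailer offers 0 and keeps 100.
Round 4 (the supplier proposes): the retailer can get 100 next round, worth 0.81 × 100 = 81 now; the supplier offers that and keeps 19.
Round 3 (the retailer proposes): the supplier can get 19 next round, worth 0.81 × 19 = 15.39 now, so the retailer offers 15.39, keeping 84.61.
Round 2 (the supplier proposes): the retailer can get 84.61 next round, worth 0.81 × 84.61 = 68.5341 now. The supplier offers 68.5341 and keeps 100 − 68.5341 = 31.4659.
So by rejecting in round 1, the supplier gets 31.4659 next round, worth 0.81 × 31.4659 = 25.487379 now.
Offer 16 < 25.487379, so the supplier rejects.

Reject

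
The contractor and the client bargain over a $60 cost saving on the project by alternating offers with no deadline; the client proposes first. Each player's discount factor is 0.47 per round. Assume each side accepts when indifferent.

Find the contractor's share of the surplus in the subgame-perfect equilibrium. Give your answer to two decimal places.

19.18

When the client proposes, the contractor accepts any offer worth at least 0.47 times what the contractor would get by proposing next round; and vice versa.
This gives x = 60 − 0.47y and y = 60 − 0.47x, where x and y are each side's share when it proposes.
Hence (1 − 0.47·0.47)x = 60(1 − 0.47), i.e. 0.7791·x = 31.8.
x ≈ 40.8163; the contractor's share is 60 − x ≈ 19.1837.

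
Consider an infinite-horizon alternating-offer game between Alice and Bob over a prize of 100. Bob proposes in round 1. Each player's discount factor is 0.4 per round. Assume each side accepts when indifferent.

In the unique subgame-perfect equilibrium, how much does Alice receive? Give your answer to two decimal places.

28.57

In a stationary SPE each proposer offers the other exactly their discounted continuation value.
If Bob keeps x when proposing and Alice keeps y when proposing, then x = 100 − 0.4y and y = 100 − 0.4x.
Solving: x = 100(1 − 0.4) / (1 − 0.4·0.4) = 60 / 0.84 ≈ 71.4286.
Alice gets 100 − 71.4286 ≈ 28.5714.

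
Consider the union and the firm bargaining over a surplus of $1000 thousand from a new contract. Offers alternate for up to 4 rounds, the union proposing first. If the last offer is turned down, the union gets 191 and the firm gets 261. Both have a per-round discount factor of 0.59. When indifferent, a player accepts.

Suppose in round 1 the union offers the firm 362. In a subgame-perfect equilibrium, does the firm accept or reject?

Round 4 (the firm proposes): the union gets 191 if talks fail, so the firm offers 191 and keeps 809.
Round 3 (the union proposes): the firm can get 809 next round, worth 0.59 × 809 = 477.31 now. The union offers 477.31 and keeps 1000 − 477.31 = 522.69.
Round 2 (the firm proposes): the union can get 522.69 next round, worth 0.59 × 522.69 = 308.3871 now; the firm offers that and keeps 691.6129.
So by rejecting in round 1, the firm gets 691.6129 next round, worth 0.59 × 691.6129 = 408.051611 now.
Offer 362 < 408.051611, so the firm rejects.

Reject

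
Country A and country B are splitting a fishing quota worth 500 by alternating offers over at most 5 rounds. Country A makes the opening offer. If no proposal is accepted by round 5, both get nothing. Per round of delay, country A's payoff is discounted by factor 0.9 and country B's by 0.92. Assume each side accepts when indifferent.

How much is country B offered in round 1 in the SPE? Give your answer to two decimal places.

84.09

Round 5 (country A proposes): country B will accept anything ≥ 0, so country A offers 0 and keeps 500.
Round 4 (country B proposes): country A can get 500 next round, worth 0.9 × 500 = 450 now. Country B offers 450 and keeps 500 − 450 = 50.
Round 3 (country A proposes): country B can get 50 next round, worth 0.92 × 50 = 46 now; country A offers that and keeps 454.
Round 2 (country B proposes): country A can get 454 next round, worth 0.9 × 454 = 408.6 now. Country B offers 408.6 and keeps 500 − 408.6 = 91.4.
Round 1 (country A proposes): country B can get 91.4 next round, worth 0.92 × 91.4 = 84.088 now, so country A offers 84.088, keeping 415.912.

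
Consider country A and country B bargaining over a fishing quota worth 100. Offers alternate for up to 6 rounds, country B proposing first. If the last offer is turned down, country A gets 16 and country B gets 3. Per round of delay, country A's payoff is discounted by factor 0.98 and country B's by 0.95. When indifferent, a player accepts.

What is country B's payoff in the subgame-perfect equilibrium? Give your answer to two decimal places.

Round 6 (country A proposes): country B gets 3 if talks fail, so country A offers 3 and keeps 97.
Round 5 (country B proposes): country A can get 97 next round, worth 0.98 × 97 = 95.06 now, so country B offers 95.06, keeping 4.94.
Round 4 (country A proposes): country B can get 4.94 next round, worth 0.95 × 4.94 = 4.693 now; country A offers that and keeps 95.307.
Round 3 (country B proposes): country A can get 95.307 next round, worth 0.98 × 95.307 = 93.40086 now. Country B offers 93.40086 and keeps 100 − 93.40086 = 6.59914.
Round 2 (country A proposes): country B can get 6.59914 next round, worth 0.95 × 6.59914 = 6.269183 now. Country A offers 6.269183 and keeps 100 − 6.269183 = 93.730817.
Round 1 (country B proposes): country A can get 93.730817 next round, worth 0.98 × 93.730817 = 91.85620066 now; country B offers that and keeps 8.14379934.

8.14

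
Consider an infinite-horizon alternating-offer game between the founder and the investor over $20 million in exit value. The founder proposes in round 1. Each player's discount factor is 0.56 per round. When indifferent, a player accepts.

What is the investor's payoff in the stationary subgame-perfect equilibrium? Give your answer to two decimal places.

Let x be the founder's share when the founder proposes and y be the investor's share when the investor proposes.
The investor accepts iff offered ≥ 0.56·y, so x = 20 − 0.56y. Symmetrically y = 20 − 0.56x.
Substituting: x = 20 − 0.56(20 − 0.56x), giving x(1 − 0.56·0.56) = 20(1 − 0.56).
So x = 20 × 0.44 / 0.6864 ≈ 12.8205, and the investor receives 20 − x ≈ 7.1795.

7.18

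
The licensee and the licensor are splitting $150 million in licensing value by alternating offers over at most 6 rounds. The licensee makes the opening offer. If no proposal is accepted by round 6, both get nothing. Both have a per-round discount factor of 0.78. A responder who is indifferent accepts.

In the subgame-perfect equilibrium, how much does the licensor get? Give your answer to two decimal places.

84.71

Work backward from the last round.
Round 6 (the licensor proposes): rejection yields 0 for the licensee; the licensor offers 0 and keeps 150.
Round 5 (the licensee proposes): the licensor can get 150 next round, worth 0.78 × 150 = 117 now, so the licensee offers 117, keeping 33.
Round 4 (the licensor proposes): the licensee can get 33 next round, worth 0.78 × 33 = 25.74 now; the licensor offers that and keeps 124.26.
Round 3 (the licensee proposes): the licensor can get 124.26 next round, worth 0.78 × 124.26 = 96.9228 now. The licensee offers 96.9228 and keeps 150 − 96.9228 = 53.0772.
Round 2 (the licensor proposes): the licensee can get 53.0772 next round, worth 0.78 × 53.0772 = 41.400216 now, so the licensor offers 41.400216, keeping 108.599784.
Round 1 (the licensee proposes): the licensor can get 108.599784 next round, worth 0.78 × 108.599784 = 84.70783152 now, so the licensee offers 84.70783152, keeping 65.29216848.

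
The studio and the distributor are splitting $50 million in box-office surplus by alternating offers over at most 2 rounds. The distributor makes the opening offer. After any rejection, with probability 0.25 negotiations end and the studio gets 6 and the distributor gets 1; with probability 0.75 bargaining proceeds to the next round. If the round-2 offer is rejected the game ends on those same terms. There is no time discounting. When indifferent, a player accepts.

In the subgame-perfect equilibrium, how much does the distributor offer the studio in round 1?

38.25

By backward induction:
Round 2 (the studio proposes): the distributor gets 1 if talks fail, so the studio offers 1 and keeps 49.
Round 1 (the distributor proposes): rejecting gives the studio an expected 0.75 × 49 + 0.25 × 6 = 38.25. The distributor offers 38.25 and keeps 50 − 38.25 = 11.75.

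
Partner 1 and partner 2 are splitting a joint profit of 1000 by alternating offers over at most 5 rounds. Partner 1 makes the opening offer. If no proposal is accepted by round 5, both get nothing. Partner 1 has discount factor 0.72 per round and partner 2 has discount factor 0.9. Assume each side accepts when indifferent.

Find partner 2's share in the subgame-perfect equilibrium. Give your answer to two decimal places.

Round 5 (partner 1 proposes): partner 2 will accept anything ≥ 0, so partner 1 offers 0 and keeps 1000.
Round 4 (partner 2 proposes): partner 1 can get 1000 next round, worth 0.72 × 1000 = 720 now. Partner 2 offers 720 and keeps 1000 − 720 = 280.
Round 3 (partner 1 proposes): partner 2 can get 280 next round, worth 0.9 × 280 = 252 now, so partner 1 offers 252, keeping 748.
Round 2 (partner 2 proposes): partner 1 can get 748 next round, worth 0.72 × 748 = 538.56 now. Partner 2 offers 538.56 and keeps 1000 − 538.56 = 461.44.
Round 1 (partner 1 proposes): partner 2 can get 461.44 next round, worth 0.9 × 461.44 = 415.296 now. Partner 1 offers 415.296 and keeps 1000 − 415.296 = 584.704.

415.30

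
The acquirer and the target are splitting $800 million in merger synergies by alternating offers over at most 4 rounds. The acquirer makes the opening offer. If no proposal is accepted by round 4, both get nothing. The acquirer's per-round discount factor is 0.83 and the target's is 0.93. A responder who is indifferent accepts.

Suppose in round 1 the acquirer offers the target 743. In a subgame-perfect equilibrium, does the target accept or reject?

Round 4 (the target proposes): the acquirer will accept anything ≥ 0, so the target offers 0 and keeps 800.
Round 3 (the acquirer proposes): the target can get 800 next round, worth 0.93 × 800 = 744 now. The acquirer offers 744 and keeps 800 − 744 = 56.
Round 2 (the target proposes): the acquirer can get 56 next round, worth 0.83 × 56 = 46.48 now. The target offers 46.48 and keeps 800 − 46.48 = 753.52.
So by rejecting in round 1, the target gets 753.52 next round, worth 0.93 × 753.52 = 700.7736 now.
Offer 743 ≥ 700.7736, so the target accepts.

Accept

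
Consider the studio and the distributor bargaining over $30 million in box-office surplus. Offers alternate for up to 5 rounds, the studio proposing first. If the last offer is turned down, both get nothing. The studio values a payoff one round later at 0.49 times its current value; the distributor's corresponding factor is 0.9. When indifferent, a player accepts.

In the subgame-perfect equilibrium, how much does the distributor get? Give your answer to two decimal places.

By backward induction:
Round 5 (the studio proposes): rejection yields 0 for the distributor; the studio offers 0 and keeps 30.
Round 4 (the distributor proposes): the studio can get 30 next round, worth 0.49 × 30 = 14.7 now; the distributor offers that and keeps 15.3.
Round 3 (the studio proposes): the distributor can get 15.3 next round, worth 0.9 × 15.3 = 13.77 now. The studio offers 13.77 and keeps 30 − 13.77 = 16.23.
Round 2 (the distributor proposes): the studio can get 16.23 next round, worth 0.49 × 16.23 = 7.9527 now, so the distributor offers 7.9527, keeping 22.0473.
Round 1 (the studio proposes): the distributor can get 22.0473 next round, worth 0.9 × 22.0473 = 19.84257 now. The studio offers 19.84257 and keeps 30 − 19.84257 = 10.15743.

19.84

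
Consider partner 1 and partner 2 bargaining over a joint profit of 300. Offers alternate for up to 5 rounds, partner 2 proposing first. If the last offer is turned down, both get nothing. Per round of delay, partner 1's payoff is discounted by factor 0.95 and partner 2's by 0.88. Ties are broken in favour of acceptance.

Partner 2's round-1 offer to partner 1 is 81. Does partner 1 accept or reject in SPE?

Round 5 (partner 2 proposes): rejection yields 0 for partner 1; partner 2 offers 0 and keeps 300.
Round 4 (partner 1 proposes): partner 2 can get 300 next round, worth 0.88 × 300 = 264 now; partner 1 offers that and keeps 36.
Round 3 (partner 2 proposes): partner 1 can get 36 next round, worth 0.95 × 36 = 34.2 now. Partner 2 offers 34.2 and keeps 300 − 34.2 = 265.8.
Round 2 (partner 1 proposes): partner 2 can get 265.8 next round, worth 0.88 × 265.8 = 233.904 now; partner 1 offers that and keeps 66.096.
So by rejecting in round 1, partner 1 gets 66.096 next round, worth 0.95 × 66.096 = 62.7912 now.
Offer 81 ≥ 62.7912, so partner 1 accepts.

Accept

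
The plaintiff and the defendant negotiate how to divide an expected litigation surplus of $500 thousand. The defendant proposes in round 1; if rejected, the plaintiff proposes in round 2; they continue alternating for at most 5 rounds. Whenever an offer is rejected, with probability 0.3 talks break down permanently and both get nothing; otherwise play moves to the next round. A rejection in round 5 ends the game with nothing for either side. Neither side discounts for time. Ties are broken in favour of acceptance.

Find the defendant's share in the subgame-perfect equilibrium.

343.55

Round 5 (the defendant proposes): the plaintiff will accept anything ≥ 0, so the defendant offers 0 and keeps 500.
Round 4 (the plaintiff proposes): rejecting gives the defendant an expected 0.7 × 500 = 350; the plaintiff offers that and keeps 150.
Round 3 (the defendant proposes): rejecting gives the plaintiff an expected 0.7 × 150 = 105. The defendant offers 105 and keeps 500 − 105 = 395.
Round 2 (the plaintiff proposes): rejecting gives the defendant an expected 0.7 × 395 = 276.5, so the plaintiff offers 276.5, keeping 223.5.
Round 1 (the defendant proposes): rejecting gives the plaintiff an expected 0.7 × 223.5 = 156.45. The defendant offers 156.45 and keeps 500 − 156.45 = 343.55.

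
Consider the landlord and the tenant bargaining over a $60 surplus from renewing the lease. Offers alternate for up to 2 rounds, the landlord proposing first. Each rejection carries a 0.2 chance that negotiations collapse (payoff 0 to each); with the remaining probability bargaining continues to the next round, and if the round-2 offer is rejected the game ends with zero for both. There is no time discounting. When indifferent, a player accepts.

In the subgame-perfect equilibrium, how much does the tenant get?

48

By backward induction:
Round 2 (the tenant proposes): the landlord will accept anything ≥ 0, so the tenant offers 0 and keeps 60.
Round 1 (the landlord proposes): rejecting gives the tenant an expected 0.8 × 60 = 48. The landlord offers 48 and keeps 60 − 48 = 12.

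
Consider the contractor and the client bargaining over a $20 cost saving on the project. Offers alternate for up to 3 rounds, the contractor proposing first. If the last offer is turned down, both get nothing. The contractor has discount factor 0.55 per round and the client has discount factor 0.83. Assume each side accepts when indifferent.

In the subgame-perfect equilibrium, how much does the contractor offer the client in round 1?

Solve by backward induction from round 3.
Round 3 (the contractor proposes): the client will accept anything ≥ 0, so the contractor offers 0 and keeps 20.
Round 2 (the client proposes): the contractor can get 20 next round, worth 0.55 × 20 = 11 now. The client offers 11 and keeps 20 − 11 = 9.
Round 1 (the contractor proposes): the client can get 9 next round, worth 0.83 × 9 = 7.47 now; the contractor offers that and keeps 12.53.

7.47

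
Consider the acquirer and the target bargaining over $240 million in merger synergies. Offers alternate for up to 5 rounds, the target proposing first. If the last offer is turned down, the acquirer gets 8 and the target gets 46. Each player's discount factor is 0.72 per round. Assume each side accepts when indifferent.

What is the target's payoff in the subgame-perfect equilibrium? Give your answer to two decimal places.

Solve by backward induction from round 5.
Round 5 (the target proposes): the acquirer gets 8 if talks fail, so the target offers 8 and keeps 232.
Round 4 (the acquirer proposes): the target can get 232 next round, worth 0.72 × 232 = 167.04 now. The acquirer offers 167.04 and keeps 240 − 167.04 = 72.96.
Round 3 (the target proposes): the acquirer can get 72.96 next round, worth 0.72 × 72.96 = 52.5312 now, so the target offers 52.5312, keeping 187.4688.
Round 2 (the acquirer proposes): the target can get 187.4688 next round, worth 0.72 × 187.4688 = 134.977536 now; the acquirer offers that and keeps 105.022464.
Round 1 (the target proposes): the acquirer can get 105.022464 next round, worth 0.72 × 105.022464 = 75.61617408 now; the target offers that and keeps 164.38382592.

164.38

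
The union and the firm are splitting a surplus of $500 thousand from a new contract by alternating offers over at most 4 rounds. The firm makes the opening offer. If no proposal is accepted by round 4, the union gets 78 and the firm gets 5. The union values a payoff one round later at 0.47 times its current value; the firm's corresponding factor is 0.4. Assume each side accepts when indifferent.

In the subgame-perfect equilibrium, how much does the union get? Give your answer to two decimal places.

184.74

Round 4 (the union proposes): the firm gets 5 if talks fail, so the union offers 5 and keeps 495.
Round 3 (the firm proposes): the union can get 495 next round, worth 0.47 × 495 = 232.65 now. The firm offers 232.65 and keeps 500 − 232.65 = 267.35.
Round 2 (the union proposes): the firm can get 267.35 next round, worth 0.4 × 267.35 = 106.94 now. The union offers 106.94 and keeps 500 − 106.94 = 393.06.
Round 1 (the firm proposes): the union can get 393.06 next round, worth 0.47 × 393.06 = 184.7382 now; the firm offers that and keeps 315.2618.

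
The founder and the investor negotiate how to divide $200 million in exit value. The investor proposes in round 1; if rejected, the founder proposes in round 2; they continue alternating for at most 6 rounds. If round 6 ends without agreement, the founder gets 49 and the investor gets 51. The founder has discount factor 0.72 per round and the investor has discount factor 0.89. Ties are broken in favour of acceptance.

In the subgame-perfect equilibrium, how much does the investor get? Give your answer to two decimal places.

Round 6 (the founder proposes): the investor gets 51 if talks fail, so the founder offers 51 and keeps 149.
Round 5 (the investor proposes): the founder can get 149 next round, worth 0.72 × 149 = 107.28 now. The investor offers 107.28 and keeps 200 − 107.28 = 92.72.
Round 4 (the founder proposes): the investor can get 92.72 next round, worth 0.89 × 92.72 = 82.5208 now. The founder offers 82.5208 and keeps 200 − 82.5208 = 117.4792.
Round 3 (the investor proposes): the founder can get 117.4792 next round, worth 0.72 × 117.4792 = 84.585024 now. The investor offers 84.585024 and keeps 200 − 84.585024 = 115.414976.
Round 2 (the founder proposes): the investor can get 115.414976 next round, worth 0.89 × 115.414976 = 102.71932864 now; the founder offers that and keeps 97.28067136.
Round 1 (the investor proposes): the founder can get 97.28067136 next round, worth 0.72 × 97.28067136 = 70.0420833792 now. The investor offers 70.0420833792 and keeps 200 − 70.0420833792 = 129.9579166208.

129.96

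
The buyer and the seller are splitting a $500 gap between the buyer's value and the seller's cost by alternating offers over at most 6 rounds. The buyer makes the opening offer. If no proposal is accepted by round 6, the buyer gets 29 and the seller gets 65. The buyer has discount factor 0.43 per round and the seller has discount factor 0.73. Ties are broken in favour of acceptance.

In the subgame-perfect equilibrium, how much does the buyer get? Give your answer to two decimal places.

Round 6 (the seller proposes): the buyer gets 29 if talks fail, so the seller offers 29 and keeps 471.
Round 5 (the buyer proposes): the seller can get 471 next round, worth 0.73 × 471 = 343.83 now, so the buyer offers 343.83, keeping 156.17.
Round 4 (the seller proposes): the buyer can get 156.17 next round, worth 0.43 × 156.17 = 67.1531 now; the seller offers that and keeps 432.8469.
Round 3 (the buyer proposes): the seller can get 432.8469 next round, worth 0.73 × 432.8469 = 315.978237 now, so the buyer offers 315.978237, keeping 184.021763.
Round 2 (the seller proposes): the buyer can get 184.021763 next round, worth 0.43 × 184.021763 = 79.12935809 now. The seller offers 79.12935809 and keeps 500 − 79.12935809 = 420.87064191.
Round 1 (the buyer proposes): the seller can get 420.87064191 next round, worth 0.73 × 420.87064191 = 307.2355685943 now, so the buyer offers 307.2355685943, keeping 192.7644314057.

192.76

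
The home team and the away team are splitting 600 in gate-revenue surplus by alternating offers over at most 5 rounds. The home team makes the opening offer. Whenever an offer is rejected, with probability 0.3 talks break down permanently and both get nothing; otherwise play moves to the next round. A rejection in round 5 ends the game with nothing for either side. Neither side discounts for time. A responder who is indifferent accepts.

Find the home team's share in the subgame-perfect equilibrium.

412.26

Round 5 (the home team proposes): the away team will accept anything ≥ 0, so the home team offers 0 and keeps 600.
Round 4 (the away team proposes): rejecting gives the home team an expected 0.7 × 600 = 420. The away team offers 420 and keeps 600 − 420 = 180.
Round 3 (the home team proposes): rejecting gives the away team an expected 0.7 × 180 = 126, so the home team offers 126, keeping 474.
Round 2 (the away team proposes): rejecting gives the home team an expected 0.7 × 474 = 331.8; the away team offers that and keeps 268.2.
Round 1 (the home team proposes): rejecting gives the away team an expected 0.7 × 268.2 = 187.74. The home team offers 187.74 and keeps 600 − 187.74 = 412.26.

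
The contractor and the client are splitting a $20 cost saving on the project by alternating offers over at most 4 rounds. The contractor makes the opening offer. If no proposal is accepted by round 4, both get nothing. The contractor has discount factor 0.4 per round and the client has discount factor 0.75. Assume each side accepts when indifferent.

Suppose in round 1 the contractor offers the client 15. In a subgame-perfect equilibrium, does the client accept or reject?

Accept

Round 4 (the client proposes): the contractor will accept anything ≥ 0, so the client offers 0 and keeps 20.
Round 3 (the contractor proposes): the client can get 20 next round, worth 0.75 × 20 = 15 now; the contractor offers that and keeps 5.
Round 2 (the client proposes): the contractor can get 5 next round, worth 0.4 × 5 = 2 now; the client offers that and keeps 18.
So by rejecting in round 1, the client gets 18 next round, worth 0.75 × 18 = 13.5 now.
Offer 15 ≥ 13.5, so the client accepts.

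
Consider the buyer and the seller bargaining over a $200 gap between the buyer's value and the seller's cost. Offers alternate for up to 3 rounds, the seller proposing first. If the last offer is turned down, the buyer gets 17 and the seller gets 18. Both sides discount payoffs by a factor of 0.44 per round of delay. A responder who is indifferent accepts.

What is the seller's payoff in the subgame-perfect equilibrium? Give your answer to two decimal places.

147.43

Round 3 (the seller proposes): the buyer gets 17 if talks fail, so the seller offers 17 and keeps 183.
Round 2 (the buyer proposes): the seller can get 183 next round, worth 0.44 × 183 = 80.52 now. The buyer offers 80.52 and keeps 200 − 80.52 = 119.48.
Round 1 (the seller proposes): the buyer can get 119.48 next round, worth 0.44 × 119.48 = 52.5712 now, so the seller offers 52.5712, keeping 147.4288.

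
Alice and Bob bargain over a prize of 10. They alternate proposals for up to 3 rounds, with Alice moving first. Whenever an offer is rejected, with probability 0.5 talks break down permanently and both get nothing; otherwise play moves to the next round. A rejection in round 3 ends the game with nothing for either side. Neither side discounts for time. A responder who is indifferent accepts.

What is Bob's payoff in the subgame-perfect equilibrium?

Round 3 (Alice proposes): Bob will accept anything ≥ 0, so Alice offers 0 and keeps 10.
Round 2 (Bob proposes): rejecting gives Alice an expected 0.5 × 10 = 5; Bob offers that and keeps 5.
Round 1 (Alice proposes): rejecting gives Bob an expected 0.5 × 5 = 2.5. Alice offers 2.5 and keeps 10 − 2.5 = 7.5.

2.5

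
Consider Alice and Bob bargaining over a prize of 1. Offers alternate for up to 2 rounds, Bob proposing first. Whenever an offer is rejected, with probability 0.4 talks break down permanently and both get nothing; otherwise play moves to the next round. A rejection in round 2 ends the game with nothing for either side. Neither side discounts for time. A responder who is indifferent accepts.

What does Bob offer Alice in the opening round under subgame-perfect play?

0.6

By backward induction:
Round 2 (Alice proposes): Bob will accept anything ≥ 0, so Alice offers 0 and keeps 1.
Round 1 (Bob proposes): rejecting gives Alice an expected 0.6 × 1 = 0.6, so Bob offers 0.6, keeping 0.4.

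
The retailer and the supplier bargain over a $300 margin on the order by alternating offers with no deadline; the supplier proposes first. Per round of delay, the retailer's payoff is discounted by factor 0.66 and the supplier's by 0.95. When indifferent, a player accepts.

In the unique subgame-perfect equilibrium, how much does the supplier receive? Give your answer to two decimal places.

When the supplier proposes, the retailer accepts any offer worth at least 0.66 times what the retailer would get by proposing next round; and vice versa.
This gives x = 300 − 0.66y and y = 300 − 0.95x, where x and y are each side's share when it proposes.
Hence (1 − 0.66·0.95)x = 300(1 − 0.66), i.e. 0.373·x = 102.
x ≈ 273.4584; the retailer's share is 300 − x ≈ 26.5416.

273.46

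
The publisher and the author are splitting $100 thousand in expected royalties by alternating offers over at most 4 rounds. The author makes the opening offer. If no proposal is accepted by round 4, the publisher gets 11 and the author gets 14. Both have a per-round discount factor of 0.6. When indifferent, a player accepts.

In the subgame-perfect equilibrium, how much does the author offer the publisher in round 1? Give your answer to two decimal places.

By backward induction:
Round 4 (the publisher proposes): the author gets 14 if talks fail, so the publisher offers 14 and keeps 86.
Round 3 (the author proposes): the publisher can get 86 next round, worth 0.6 × 86 = 51.6 now, so the author offers 51.6, keeping 48.4.
Round 2 (the publisher proposes): the author can get 48.4 next round, worth 0.6 × 48.4 = 29.04 now; the publisher offers that and keeps 70.96.
Round 1 (the author proposes): the publisher can get 70.96 next round, worth 0.6 × 70.96 = 42.576 now, so the author offers 42.576, keeping 57.424.

42.58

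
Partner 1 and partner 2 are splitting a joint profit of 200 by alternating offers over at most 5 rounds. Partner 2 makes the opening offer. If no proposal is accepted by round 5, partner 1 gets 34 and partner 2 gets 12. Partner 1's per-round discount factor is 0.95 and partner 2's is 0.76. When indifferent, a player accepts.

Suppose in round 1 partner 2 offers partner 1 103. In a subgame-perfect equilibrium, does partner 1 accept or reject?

Round 5 (partner 2 proposes): partner 1 gets 34 if talks fail, so partner 2 offers 34 and keeps 166.
Round 4 (partner 1 proposes): partner 2 can get 166 next round, worth 0.76 × 166 = 126.16 now, so partner 1 offers 126.16, keeping 73.84.
Round 3 (partner 2 proposes): partner 1 can get 73.84 next round, worth 0.95 × 73.84 = 70.148 now, so partner 2 offers 70.148, keeping 129.852.
Round 2 (partner 1 proposes): partner 2 can get 129.852 next round, worth 0.76 × 129.852 = 98.68752 now, so partner 1 offers 98.68752, keeping 101.31248.
So by rejecting in round 1, partner 1 gets 101.31248 next round, worth 0.95 × 101.31248 = 96.246856 now.
Offer 103 ≥ 96.246856, so partner 1 accepts.

Accept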